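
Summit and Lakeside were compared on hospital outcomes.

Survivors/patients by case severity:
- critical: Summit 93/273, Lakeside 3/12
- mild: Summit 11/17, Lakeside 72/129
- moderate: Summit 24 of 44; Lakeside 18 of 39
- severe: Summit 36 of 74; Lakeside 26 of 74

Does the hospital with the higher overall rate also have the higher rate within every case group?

Critical: Summit 93/273 = 34.1%, Lakeside 3/12 = 25.0% → Summit
Mild: Summit 11/17 = 64.7%, Lakeside 72/129 = 55.8% → Summit
Moderate: Summit 24/44 = 54.5%, Lakeside 18/39 = 46.2% → Summit
Severe: Summit 36/74 = 48.6%, Lakeside 26/74 = 35.1% → Summit
Overall: Summit 164/408 = 40.2%, Lakeside 119/254 = 46.9% → Lakeside
Summit wins each case group but Lakeside wins overall — the comparison reverses. Summit's patients skew toward critical, which has a lower base rate.

No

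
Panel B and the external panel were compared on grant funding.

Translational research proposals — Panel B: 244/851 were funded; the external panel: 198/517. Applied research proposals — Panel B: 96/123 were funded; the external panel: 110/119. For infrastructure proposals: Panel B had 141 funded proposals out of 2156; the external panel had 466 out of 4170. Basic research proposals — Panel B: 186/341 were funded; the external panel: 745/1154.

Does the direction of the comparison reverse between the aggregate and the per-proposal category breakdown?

No

Translational research: Panel B 244/851 = 28.7%, the external panel 198/517 = 38.3% → the external panel
Applied research: Panel B 96/123 = 78.0%, the external panel 110/119 = 92.4% → the external panel
Infrastructure: Panel B 141/2156 = 6.5%, the external panel 466/4170 = 11.2% → the external panel
Basic research: Panel B 186/341 = 54.5%, the external panel 745/1154 = 64.6% → the external panel
Overall: Panel B 667/3471 = 19.2%, the external panel 1519/5960 = 25.5% → the external panel
The external panel wins overall and in every proposal group — no reversal.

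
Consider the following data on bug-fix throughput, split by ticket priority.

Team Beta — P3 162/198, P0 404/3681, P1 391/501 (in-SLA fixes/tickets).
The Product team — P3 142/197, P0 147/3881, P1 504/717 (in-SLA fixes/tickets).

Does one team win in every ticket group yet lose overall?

P3: Team Beta 162/198 = 81.8%, the Product team 142/197 = 72.1% → Team Beta
P0: Team Beta 404/3681 = 11.0%, the Product team 147/3881 = 3.8% → Team Beta
P1: Team Beta 391/501 = 78.0%, the Product team 504/717 = 70.3% → Team Beta
Overall: Team Beta 957/4380 = 21.8%, the Product team 793/4795 = 16.5% → Team Beta
Team Beta wins overall and in every ticket group — no reversal.

No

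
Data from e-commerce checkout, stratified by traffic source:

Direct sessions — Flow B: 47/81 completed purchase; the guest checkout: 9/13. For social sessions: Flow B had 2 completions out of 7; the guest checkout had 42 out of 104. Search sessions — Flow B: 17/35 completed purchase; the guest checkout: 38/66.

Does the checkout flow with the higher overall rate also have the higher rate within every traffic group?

Direct: Flow B 47/81 = 58.0%, the guest checkout 9/13 = 69.2% → the guest checkout
Social: Flow B 2/7 = 28.6%, the guest checkout 42/104 = 40.4% → the guest checkout
Search: Flow B 17/35 = 48.6%, the guest checkout 38/66 = 57.6% → the guest checkout
Overall: Flow B 66/123 = 53.7%, the guest checkout 89/183 = 48.6% → Flow B
The guest checkout wins each traffic group but Flow B wins overall — the comparison reverses. The guest checkout's sessions skew toward social, which has a lower base rate.

No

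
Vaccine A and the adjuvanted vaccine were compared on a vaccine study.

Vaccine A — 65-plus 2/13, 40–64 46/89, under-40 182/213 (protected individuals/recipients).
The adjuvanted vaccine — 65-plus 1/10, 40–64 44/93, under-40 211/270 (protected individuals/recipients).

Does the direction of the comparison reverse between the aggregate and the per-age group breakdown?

No

65-plus: Vaccine A 2/13 = 15.4%, the adjuvanted vaccine 1/10 = 10.0% → Vaccine A
40–64: Vaccine A 46/89 = 51.7%, the adjuvanted vaccine 44/93 = 47.3% → Vaccine A
Under-40: Vaccine A 182/213 = 85.4%, the adjuvanted vaccine 211/270 = 78.1% → Vaccine A
Overall: Vaccine A 230/315 = 73.0%, the adjuvanted vaccine 256/373 = 68.6% → Vaccine A
Vaccine A wins overall and in every age group — no reversal.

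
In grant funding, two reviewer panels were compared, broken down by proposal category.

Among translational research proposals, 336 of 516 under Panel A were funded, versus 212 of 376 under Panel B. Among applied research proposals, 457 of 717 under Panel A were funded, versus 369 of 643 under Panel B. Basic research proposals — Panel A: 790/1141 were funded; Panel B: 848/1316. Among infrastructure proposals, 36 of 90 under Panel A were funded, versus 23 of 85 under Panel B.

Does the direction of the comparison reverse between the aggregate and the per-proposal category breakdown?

No

Translational research: Panel A 336/516 = 65.1%, Panel B 212/376 = 56.4% → Panel A
Applied research: Panel A 457/717 = 63.7%, Panel B 369/643 = 57.4% → Panel A
Basic research: Panel A 790/1141 = 69.2%, Panel B 848/1316 = 64.4% → Panel A
Infrastructure: Panel A 36/90 = 40.0%, Panel B 23/85 = 27.1% → Panel A
Overall: Panel A 1619/2464 = 65.7%, Panel B 1452/2420 = 60.0% → Panel A
Panel A wins overall and in every proposal group — no reversal.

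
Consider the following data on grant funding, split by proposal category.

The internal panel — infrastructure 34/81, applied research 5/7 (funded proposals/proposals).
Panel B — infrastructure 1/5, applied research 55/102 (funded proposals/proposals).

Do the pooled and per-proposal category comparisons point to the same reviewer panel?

No

Infrastructure: the internal panel 34/81 = 42.0%, Panel B 1/5 = 20.0% → the internal panel
Applied research: the internal panel 5/7 = 71.4%, Panel B 55/102 = 53.9% → the internal panel
Overall: the internal panel 39/88 = 44.3%, Panel B 56/107 = 52.3% → Panel B
The internal panel wins each proposal group but Panel B wins overall — the comparison reverses. The internal panel's proposals skew toward infrastructure, which has a lower base rate.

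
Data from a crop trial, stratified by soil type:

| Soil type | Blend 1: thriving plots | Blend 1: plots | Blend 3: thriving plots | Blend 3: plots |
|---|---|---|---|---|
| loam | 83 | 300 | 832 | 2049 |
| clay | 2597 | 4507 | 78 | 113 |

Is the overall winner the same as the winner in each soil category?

Loam: Blend 1 83/300 = 27.7%, Blend 3 832/2049 = 40.6% → Blend 3
Clay: Blend 1 2597/4507 = 57.6%, Blend 3 78/113 = 69.0% → Blend 3
Overall: Blend 1 2680/4807 = 55.8%, Blend 3 910/2162 = 42.1% → Blend 1
Blend 3 wins each soil group but Blend 1 wins overall — the comparison reverses. Blend 3's plots skew toward loam, which has a lower base rate.

No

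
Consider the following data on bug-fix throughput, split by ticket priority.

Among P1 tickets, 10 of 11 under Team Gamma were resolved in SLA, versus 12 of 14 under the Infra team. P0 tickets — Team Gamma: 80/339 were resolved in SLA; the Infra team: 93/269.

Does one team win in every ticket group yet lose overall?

P1: Team Gamma 10/11 = 90.9%, the Infra team 12/14 = 85.7% → Team Gamma
P0: Team Gamma 80/339 = 23.6%, the Infra team 93/269 = 34.6% → the Infra team
Overall: Team Gamma 90/350 = 25.7%, the Infra team 105/283 = 37.1% → the Infra team
Neither sweeps: Team Gamma wins 1 of 2 groups, the Infra team wins 1. The Infra team wins overall but not every group — no Simpson reversal.

No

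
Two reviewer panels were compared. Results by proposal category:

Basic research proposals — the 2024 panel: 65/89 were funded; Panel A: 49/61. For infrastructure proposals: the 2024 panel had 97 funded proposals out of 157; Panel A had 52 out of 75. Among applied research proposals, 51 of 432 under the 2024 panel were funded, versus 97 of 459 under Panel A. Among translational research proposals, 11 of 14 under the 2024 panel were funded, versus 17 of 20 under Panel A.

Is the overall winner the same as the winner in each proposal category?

Basic research: the 2024 panel 65/89 = 73.0%, Panel A 49/61 = 80.3% → Panel A
Infrastructure: the 2024 panel 97/157 = 61.8%, Panel A 52/75 = 69.3% → Panel A
Applied research: the 2024 panel 51/432 = 11.8%, Panel A 97/459 = 21.1% → Panel A
Translational research: the 2024 panel 11/14 = 78.6%, Panel A 17/20 = 85.0% → Panel A
Overall: the 2024 panel 224/692 = 32.4%, Panel A 215/615 = 35.0% → Panel A
Panel A wins overall and in every proposal group — no reversal.

Yes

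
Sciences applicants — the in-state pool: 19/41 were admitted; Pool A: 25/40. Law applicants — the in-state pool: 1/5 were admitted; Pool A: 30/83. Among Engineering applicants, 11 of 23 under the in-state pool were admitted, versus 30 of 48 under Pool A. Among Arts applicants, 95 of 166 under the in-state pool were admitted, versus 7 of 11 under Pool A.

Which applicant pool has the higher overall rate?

the in-state pool

Sciences: the in-state pool 19/41 = 46.3%, Pool A 25/40 = 62.5% → Pool A
Law: the in-state pool 1/5 = 20.0%, Pool A 30/83 = 36.1% → Pool A
Engineering: the in-state pool 11/23 = 47.8%, Pool A 30/48 = 62.5% → Pool A
Arts: the in-state pool 95/166 = 57.2%, Pool A 7/11 = 63.6% → Pool A
Overall: the in-state pool 126/235 = 53.6%, Pool A 92/182 = 50.5% → the in-state pool
(Pool A wins every department group but the in-state pool wins overall — Pool A's applicants skew toward the low-rate Law group.)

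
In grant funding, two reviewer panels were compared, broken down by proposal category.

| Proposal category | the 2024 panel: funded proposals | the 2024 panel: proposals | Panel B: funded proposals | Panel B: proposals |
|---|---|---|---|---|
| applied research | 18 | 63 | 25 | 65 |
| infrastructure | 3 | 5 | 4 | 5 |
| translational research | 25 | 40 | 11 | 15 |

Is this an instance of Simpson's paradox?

Applied research: the 2024 panel 18/63 = 28.6%, Panel B 25/65 = 38.5% → Panel B
Infrastructure: the 2024 panel 3/5 = 60.0%, Panel B 4/5 = 80.0% → Panel B
Translational research: the 2024 panel 25/40 = 62.5%, Panel B 11/15 = 73.3% → Panel B
Overall: the 2024 panel 46/108 = 42.6%, Panel B 40/85 = 47.1% → Panel B
Panel B wins overall and in every proposal group — no reversal.

No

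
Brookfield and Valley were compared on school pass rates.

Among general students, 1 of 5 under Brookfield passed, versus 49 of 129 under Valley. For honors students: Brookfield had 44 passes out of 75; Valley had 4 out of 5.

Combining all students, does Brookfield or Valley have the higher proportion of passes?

General: Brookfield 1/5 = 20.0%, Valley 49/129 = 38.0% → Valley
Honors: Brookfield 44/75 = 58.7%, Valley 4/5 = 80.0% → Valley
Overall: Brookfield 45/80 = 56.2%, Valley 53/134 = 39.6% → Brookfield
(Valley wins every student group but Brookfield wins overall — Valley's students skew toward the low-rate general group.)

Brookfield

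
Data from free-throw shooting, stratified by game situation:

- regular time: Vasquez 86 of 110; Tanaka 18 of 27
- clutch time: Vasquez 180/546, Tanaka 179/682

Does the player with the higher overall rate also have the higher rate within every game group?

Yes

Regular time: Vasquez 86/110 = 78.2%, Tanaka 18/27 = 66.7% → Vasquez
Clutch time: Vasquez 180/546 = 33.0%, Tanaka 179/682 = 26.2% → Vasquez
Overall: Vasquez 266/656 = 40.5%, Tanaka 197/709 = 27.8% → Vasquez
Vasquez wins overall and in every game group — no reversal.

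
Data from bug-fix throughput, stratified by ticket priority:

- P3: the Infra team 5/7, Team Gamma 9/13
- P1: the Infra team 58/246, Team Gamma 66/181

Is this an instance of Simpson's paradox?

P3: the Infra team 5/7 = 71.4%, Team Gamma 9/13 = 69.2% → the Infra team
P1: the Infra team 58/246 = 23.6%, Team Gamma 66/181 = 36.5% → Team Gamma
Overall: the Infra team 63/253 = 24.9%, Team Gamma 75/194 = 38.7% → Team Gamma
Neither sweeps: the Infra team wins 1 of 2 groups, Team Gamma wins 1. Team Gamma wins overall but not every group — no Simpson reversal.

No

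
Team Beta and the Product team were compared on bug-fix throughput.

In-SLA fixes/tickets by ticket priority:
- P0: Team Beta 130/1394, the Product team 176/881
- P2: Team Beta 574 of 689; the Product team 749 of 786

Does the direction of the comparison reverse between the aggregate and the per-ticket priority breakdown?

P0: Team Beta 130/1394 = 9.3%, the Product team 176/881 = 20.0% → the Product team
P2: Team Beta 574/689 = 83.3%, the Product team 749/786 = 95.3% → the Product team
Overall: Team Beta 704/2083 = 33.8%, the Product team 925/1667 = 55.5% → the Product team
The Product team wins overall and in every ticket group — no reversal.

No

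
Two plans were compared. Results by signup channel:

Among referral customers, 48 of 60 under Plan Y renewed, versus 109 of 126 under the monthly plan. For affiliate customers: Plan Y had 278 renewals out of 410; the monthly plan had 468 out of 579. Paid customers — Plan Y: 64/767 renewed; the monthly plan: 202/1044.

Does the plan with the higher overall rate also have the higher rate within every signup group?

Referral: Plan Y 48/60 = 80.0%, the monthly plan 109/126 = 86.5% → the monthly plan
Affiliate: Plan Y 278/410 = 67.8%, the monthly plan 468/579 = 80.8% → the monthly plan
Paid: Plan Y 64/767 = 8.3%, the monthly plan 202/1044 = 19.3% → the monthly plan
Overall: Plan Y 390/1237 = 31.5%, the monthly plan 779/1749 = 44.5% → the monthly plan
The monthly plan wins overall and in every signup group — no reversal.

Yes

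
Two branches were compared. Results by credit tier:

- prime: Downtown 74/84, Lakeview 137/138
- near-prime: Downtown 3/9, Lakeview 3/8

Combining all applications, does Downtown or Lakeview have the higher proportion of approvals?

Prime: Downtown 74/84 = 88.1%, Lakeview 137/138 = 99.3% → Lakeview
Near-prime: Downtown 3/9 = 33.3%, Lakeview 3/8 = 37.5% → Lakeview
Overall: Downtown 77/93 = 82.8%, Lakeview 140/146 = 95.9% → Lakeview

Lakeview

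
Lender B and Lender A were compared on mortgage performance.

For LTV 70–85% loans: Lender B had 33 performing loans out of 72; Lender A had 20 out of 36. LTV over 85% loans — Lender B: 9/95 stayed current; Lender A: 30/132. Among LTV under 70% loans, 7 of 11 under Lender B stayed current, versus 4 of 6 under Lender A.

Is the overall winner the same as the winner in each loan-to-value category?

Yes

LTV 70–85%: Lender B 33/72 = 45.8%, Lender A 20/36 = 55.6% → Lender A
LTV over 85%: Lender B 9/95 = 9.5%, Lender A 30/132 = 22.7% → Lender A
LTV under 70%: Lender B 7/11 = 63.6%, Lender A 4/6 = 66.7% → Lender A
Overall: Lender B 49/178 = 27.5%, Lender A 54/174 = 31.0% → Lender A
Lender A wins overall and in every loan-to-value group — no reversal.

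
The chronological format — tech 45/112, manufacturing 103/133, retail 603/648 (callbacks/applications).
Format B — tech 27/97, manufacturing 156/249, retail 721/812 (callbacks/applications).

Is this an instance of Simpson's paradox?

No

Tech: the chronological format 45/112 = 40.2%, Format B 27/97 = 27.8% → the chronological format
Manufacturing: the chronological format 103/133 = 77.4%, Format B 156/249 = 62.7% → the chronological format
Retail: the chronological format 603/648 = 93.1%, Format B 721/812 = 88.8% → the chronological format
Overall: the chronological format 751/893 = 84.1%, Format B 904/1158 = 78.1% → the chronological format
The chronological format wins overall and in every industry group — no reversal.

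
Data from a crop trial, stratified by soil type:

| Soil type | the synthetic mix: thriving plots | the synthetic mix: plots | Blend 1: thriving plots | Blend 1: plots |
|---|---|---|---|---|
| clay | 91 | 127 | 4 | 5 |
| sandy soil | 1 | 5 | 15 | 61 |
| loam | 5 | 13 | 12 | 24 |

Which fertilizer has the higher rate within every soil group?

Blend 1

Clay: the synthetic mix 91/127 = 71.7%, Blend 1 4/5 = 80.0% → Blend 1
Sandy soil: the synthetic mix 1/5 = 20.0%, Blend 1 15/61 = 24.6% → Blend 1
Loam: the synthetic mix 5/13 = 38.5%, Blend 1 12/24 = 50.0% → Blend 1
Blend 1 has the higher rate in all 3 groups.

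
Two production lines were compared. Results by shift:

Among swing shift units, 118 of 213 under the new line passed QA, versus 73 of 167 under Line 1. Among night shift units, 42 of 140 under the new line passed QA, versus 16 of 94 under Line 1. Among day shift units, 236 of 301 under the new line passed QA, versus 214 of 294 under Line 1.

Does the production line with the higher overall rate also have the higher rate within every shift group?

Yes

Swing shift: the new line 118/213 = 55.4%, Line 1 73/167 = 43.7% → the new line
Night shift: the new line 42/140 = 30.0%, Line 1 16/94 = 17.0% → the new line
Day shift: the new line 236/301 = 78.4%, Line 1 214/294 = 72.8% → the new line
Overall: the new line 396/654 = 60.6%, Line 1 303/555 = 54.6% → the new line
The new line wins overall and in every shift group — no reversal.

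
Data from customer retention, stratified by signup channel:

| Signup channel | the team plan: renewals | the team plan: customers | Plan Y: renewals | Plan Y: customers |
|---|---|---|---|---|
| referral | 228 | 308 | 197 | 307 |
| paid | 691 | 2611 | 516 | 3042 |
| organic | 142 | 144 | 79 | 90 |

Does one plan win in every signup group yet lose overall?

Referral: the team plan 228/308 = 74.0%, Plan Y 197/307 = 64.2% → the team plan
Paid: the team plan 691/2611 = 26.5%, Plan Y 516/3042 = 17.0% → the team plan
Organic: the team plan 142/144 = 98.6%, Plan Y 79/90 = 87.8% → the team plan
Overall: the team plan 1061/3063 = 34.6%, Plan Y 792/3439 = 23.0% → the team plan
The team plan wins overall and in every signup group — no reversal.

No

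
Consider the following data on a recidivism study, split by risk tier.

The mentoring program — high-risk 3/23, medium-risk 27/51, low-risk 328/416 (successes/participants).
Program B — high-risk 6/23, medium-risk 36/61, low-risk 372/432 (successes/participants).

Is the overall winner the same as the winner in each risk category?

High-risk: the mentoring program 3/23 = 13.0%, Program B 6/23 = 26.1% → Program B
Medium-risk: the mentoring program 27/51 = 52.9%, Program B 36/61 = 59.0% → Program B
Low-risk: the mentoring program 328/416 = 78.8%, Program B 372/432 = 86.1% → Program B
Overall: the mentoring program 358/490 = 73.1%, Program B 414/516 = 80.2% → Program B
Program B wins overall and in every risk group — no reversal.

Yes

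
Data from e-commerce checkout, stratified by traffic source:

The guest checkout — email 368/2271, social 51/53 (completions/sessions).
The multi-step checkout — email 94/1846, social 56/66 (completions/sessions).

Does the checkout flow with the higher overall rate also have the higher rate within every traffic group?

Yes

Email: the guest checkout 368/2271 = 16.2%, the multi-step checkout 94/1846 = 5.1% → the guest checkout
Social: the guest checkout 51/53 = 96.2%, the multi-step checkout 56/66 = 84.8% → the guest checkout
Overall: the guest checkout 419/2324 = 18.0%, the multi-step checkout 150/1912 = 7.8% → the guest checkout
The guest checkout wins overall and in every traffic group — no reversal.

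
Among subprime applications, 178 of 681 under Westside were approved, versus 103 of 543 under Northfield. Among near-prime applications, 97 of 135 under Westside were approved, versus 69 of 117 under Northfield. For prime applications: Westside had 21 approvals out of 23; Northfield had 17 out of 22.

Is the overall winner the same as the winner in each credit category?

Subprime: Westside 178/681 = 26.1%, Northfield 103/543 = 19.0% → Westside
Near-prime: Westside 97/135 = 71.9%, Northfield 69/117 = 59.0% → Westside
Prime: Westside 21/23 = 91.3%, Northfield 17/22 = 77.3% → Westside
Overall: Westside 296/839 = 35.3%, Northfield 189/682 = 27.7% → Westside
Westside wins overall and in every credit group — no reversal.

Yes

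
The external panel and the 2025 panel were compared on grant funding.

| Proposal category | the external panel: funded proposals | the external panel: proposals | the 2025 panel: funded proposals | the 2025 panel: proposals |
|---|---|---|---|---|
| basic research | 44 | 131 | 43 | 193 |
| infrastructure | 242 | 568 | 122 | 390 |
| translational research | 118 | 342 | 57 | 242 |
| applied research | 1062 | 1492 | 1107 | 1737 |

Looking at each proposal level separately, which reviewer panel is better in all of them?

the external panel

Basic research: the external panel 44/131 = 33.6%, the 2025 panel 43/193 = 22.3% → the external panel
Infrastructure: the external panel 242/568 = 42.6%, the 2025 panel 122/390 = 31.3% → the external panel
Translational research: the external panel 118/342 = 34.5%, the 2025 panel 57/242 = 23.6% → the external panel
Applied research: the external panel 1062/1492 = 71.2%, the 2025 panel 1107/1737 = 63.7% → the external panel
The external panel has the higher rate in all 4 groups.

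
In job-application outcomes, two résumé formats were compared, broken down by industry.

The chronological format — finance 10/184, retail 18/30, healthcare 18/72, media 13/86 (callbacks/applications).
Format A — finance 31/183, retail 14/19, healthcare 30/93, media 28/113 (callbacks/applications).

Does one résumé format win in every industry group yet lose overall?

No

Finance: the chronological format 10/184 = 5.4%, Format A 31/183 = 16.9% → Format A
Retail: the chronological format 18/30 = 60.0%, Format A 14/19 = 73.7% → Format A
Healthcare: the chronological format 18/72 = 25.0%, Format A 30/93 = 32.3% → Format A
Media: the chronological format 13/86 = 15.1%, Format A 28/113 = 24.8% → Format A
Overall: the chronological format 59/372 = 15.9%, Format A 103/408 = 25.2% → Format A
Format A wins overall and in every industry group — no reversal.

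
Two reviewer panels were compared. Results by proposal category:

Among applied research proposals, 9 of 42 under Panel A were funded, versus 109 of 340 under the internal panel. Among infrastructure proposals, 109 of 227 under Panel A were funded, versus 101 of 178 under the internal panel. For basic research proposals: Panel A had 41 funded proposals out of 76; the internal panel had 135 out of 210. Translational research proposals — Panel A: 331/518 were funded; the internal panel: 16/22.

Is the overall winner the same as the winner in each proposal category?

No

Applied research: Panel A 9/42 = 21.4%, the internal panel 109/340 = 32.1% → the internal panel
Infrastructure: Panel A 109/227 = 48.0%, the internal panel 101/178 = 56.7% → the internal panel
Basic research: Panel A 41/76 = 53.9%, the internal panel 135/210 = 64.3% → the internal panel
Translational research: Panel A 331/518 = 63.9%, the internal panel 16/22 = 72.7% → the internal panel
Overall: Panel A 490/863 = 56.8%, the internal panel 361/750 = 48.1% → Panel A
The internal panel wins each proposal group but Panel A wins overall — the comparison reverses. The internal panel's proposals skew toward applied research, which has a lower base rate.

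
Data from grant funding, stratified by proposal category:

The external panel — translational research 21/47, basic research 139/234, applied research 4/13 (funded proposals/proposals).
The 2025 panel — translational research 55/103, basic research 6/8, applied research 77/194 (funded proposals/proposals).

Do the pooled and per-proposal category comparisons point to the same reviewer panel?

Translational research: the external panel 21/47 = 44.7%, the 2025 panel 55/103 = 53.4% → the 2025 panel
Basic research: the external panel 139/234 = 59.4%, the 2025 panel 6/8 = 75.0% → the 2025 panel
Applied research: the external panel 4/13 = 30.8%, the 2025 panel 77/194 = 39.7% → the 2025 panel
Overall: the external panel 164/294 = 55.8%, the 2025 panel 138/305 = 45.2% → the external panel
The 2025 panel wins each proposal group but the external panel wins overall — the comparison reverses. The 2025 panel's proposals skew toward applied research, which has a lower base rate.

No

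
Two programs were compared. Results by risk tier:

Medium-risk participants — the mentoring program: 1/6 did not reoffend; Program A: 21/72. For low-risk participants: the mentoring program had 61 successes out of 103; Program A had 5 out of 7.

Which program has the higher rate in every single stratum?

Medium-risk: the mentoring program 1/6 = 16.7%, Program A 21/72 = 29.2% → Program A
Low-risk: the mentoring program 61/103 = 59.2%, Program A 5/7 = 71.4% → Program A
Program A has the higher rate in both groups.

Program A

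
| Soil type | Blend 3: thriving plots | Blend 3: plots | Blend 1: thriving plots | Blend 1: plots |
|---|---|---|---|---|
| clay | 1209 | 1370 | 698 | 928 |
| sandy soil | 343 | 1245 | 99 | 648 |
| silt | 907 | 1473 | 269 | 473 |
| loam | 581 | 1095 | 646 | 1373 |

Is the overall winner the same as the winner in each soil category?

Yes

Clay: Blend 3 1209/1370 = 88.2%, Blend 1 698/928 = 75.2% → Blend 3
Sandy soil: Blend 3 343/1245 = 27.6%, Blend 1 99/648 = 15.3% → Blend 3
Silt: Blend 3 907/1473 = 61.6%, Blend 1 269/473 = 56.9% → Blend 3
Loam: Blend 3 581/1095 = 53.1%, Blend 1 646/1373 = 47.1% → Blend 3
Overall: Blend 3 3040/5183 = 58.7%, Blend 1 1712/3422 = 50.0% → Blend 3
Blend 3 wins overall and in every soil group — no reversal.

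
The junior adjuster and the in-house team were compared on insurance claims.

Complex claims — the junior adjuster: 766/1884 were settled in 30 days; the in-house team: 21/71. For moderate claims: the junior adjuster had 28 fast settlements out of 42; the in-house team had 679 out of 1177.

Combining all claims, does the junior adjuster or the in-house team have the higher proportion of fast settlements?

the in-house team

Complex: the junior adjuster 766/1884 = 40.7%, the in-house team 21/71 = 29.6% → the junior adjuster
Moderate: the junior adjuster 28/42 = 66.7%, the in-house team 679/1177 = 57.7% → the junior adjuster
Overall: the junior adjuster 794/1926 = 41.2%, the in-house team 700/1248 = 56.1% → the in-house team
(The junior adjuster wins every claim group but the in-house team wins overall — the junior adjuster's claims skew toward the low-rate complex group.)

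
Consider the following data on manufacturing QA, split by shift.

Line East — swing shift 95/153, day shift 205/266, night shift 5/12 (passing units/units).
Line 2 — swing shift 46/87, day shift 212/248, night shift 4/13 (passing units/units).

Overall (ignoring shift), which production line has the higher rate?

Swing shift: Line East 95/153 = 62.1%, Line 2 46/87 = 52.9% → Line East
Day shift: Line East 205/266 = 77.1%, Line 2 212/248 = 85.5% → Line 2
Night shift: Line East 5/12 = 41.7%, Line 2 4/13 = 30.8% → Line East
Overall: Line East 305/431 = 70.8%, Line 2 262/348 = 75.3% → Line 2
(Neither sweeps every shift group, but Line 2 has the higher pooled rate.)

Line 2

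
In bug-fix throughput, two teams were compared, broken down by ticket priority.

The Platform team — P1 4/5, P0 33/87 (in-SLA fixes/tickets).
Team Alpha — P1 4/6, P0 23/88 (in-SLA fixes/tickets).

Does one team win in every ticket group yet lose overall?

P1: the Platform team 4/5 = 80.0%, Team Alpha 4/6 = 66.7% → the Platform team
P0: the Platform team 33/87 = 37.9%, Team Alpha 23/88 = 26.1% → the Platform team
Overall: the Platform team 37/92 = 40.2%, Team Alpha 27/94 = 28.7% → the Platform team
The Platform team wins overall and in every ticket group — no reversal.

No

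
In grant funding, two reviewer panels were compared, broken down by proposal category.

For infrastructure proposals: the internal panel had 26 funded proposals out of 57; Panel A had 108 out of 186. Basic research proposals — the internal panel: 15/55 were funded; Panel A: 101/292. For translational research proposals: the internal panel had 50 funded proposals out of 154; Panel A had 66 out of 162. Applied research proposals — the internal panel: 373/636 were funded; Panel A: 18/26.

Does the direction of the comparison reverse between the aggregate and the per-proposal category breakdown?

Infrastructure: the internal panel 26/57 = 45.6%, Panel A 108/186 = 58.1% → Panel A
Basic research: the internal panel 15/55 = 27.3%, Panel A 101/292 = 34.6% → Panel A
Translational research: the internal panel 50/154 = 32.5%, Panel A 66/162 = 40.7% → Panel A
Applied research: the internal panel 373/636 = 58.6%, Panel A 18/26 = 69.2% → Panel A
Overall: the internal panel 464/902 = 51.4%, Panel A 293/666 = 44.0% → the internal panel
Panel A wins each proposal group but the internal panel wins overall — the comparison reverses. Panel A's proposals skew toward basic research, which has a lower base rate.

Yes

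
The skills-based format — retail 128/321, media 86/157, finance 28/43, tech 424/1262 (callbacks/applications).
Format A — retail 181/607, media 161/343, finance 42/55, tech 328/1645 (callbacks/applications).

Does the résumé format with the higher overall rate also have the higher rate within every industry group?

Retail: the skills-based format 128/321 = 39.9%, Format A 181/607 = 29.8% → the skills-based format
Media: the skills-based format 86/157 = 54.8%, Format A 161/343 = 46.9% → the skills-based format
Finance: the skills-based format 28/43 = 65.1%, Format A 42/55 = 76.4% → Format A
Tech: the skills-based format 424/1262 = 33.6%, Format A 328/1645 = 19.9% → the skills-based format
Overall: the skills-based format 666/1783 = 37.4%, Format A 712/2650 = 26.9% → the skills-based format
Neither sweeps: the skills-based format wins 3 of 4 groups, Format A wins 1. The skills-based format wins overall but not every group — no Simpson reversal.

No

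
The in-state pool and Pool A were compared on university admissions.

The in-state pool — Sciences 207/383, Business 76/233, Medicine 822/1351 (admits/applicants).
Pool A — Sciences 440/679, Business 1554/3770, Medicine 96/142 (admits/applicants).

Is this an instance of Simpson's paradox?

Yes

Sciences: the in-state pool 207/383 = 54.0%, Pool A 440/679 = 64.8% → Pool A
Business: the in-state pool 76/233 = 32.6%, Pool A 1554/3770 = 41.2% → Pool A
Medicine: the in-state pool 822/1351 = 60.8%, Pool A 96/142 = 67.6% → Pool A
Overall: the in-state pool 1105/1967 = 56.2%, Pool A 2090/4591 = 45.5% → the in-state pool
Pool A wins each department group but the in-state pool wins overall — the comparison reverses. Pool A's applicants skew toward Business, which has a lower base rate.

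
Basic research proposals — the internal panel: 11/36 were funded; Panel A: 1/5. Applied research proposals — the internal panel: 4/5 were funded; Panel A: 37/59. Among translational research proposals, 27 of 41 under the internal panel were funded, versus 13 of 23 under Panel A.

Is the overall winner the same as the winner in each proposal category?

Basic research: the internal panel 11/36 = 30.6%, Panel A 1/5 = 20.0% → the internal panel
Applied research: the internal panel 4/5 = 80.0%, Panel A 37/59 = 62.7% → the internal panel
Translational research: the internal panel 27/41 = 65.9%, Panel A 13/23 = 56.5% → the internal panel
Overall: the internal panel 42/82 = 51.2%, Panel A 51/87 = 58.6% → Panel A
The internal panel wins each proposal group but Panel A wins overall — the comparison reverses. The internal panel's proposals skew toward basic research, which has a lower base rate.

No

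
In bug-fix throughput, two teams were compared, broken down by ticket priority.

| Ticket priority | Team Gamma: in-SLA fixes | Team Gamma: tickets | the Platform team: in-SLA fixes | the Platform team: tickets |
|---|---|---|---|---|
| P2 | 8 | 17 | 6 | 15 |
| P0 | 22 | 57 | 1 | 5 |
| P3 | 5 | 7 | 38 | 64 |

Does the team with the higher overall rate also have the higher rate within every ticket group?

P2: Team Gamma 8/17 = 47.1%, the Platform team 6/15 = 40.0% → Team Gamma
P0: Team Gamma 22/57 = 38.6%, the Platform team 1/5 = 20.0% → Team Gamma
P3: Team Gamma 5/7 = 71.4%, the Platform team 38/64 = 59.4% → Team Gamma
Overall: Team Gamma 35/81 = 43.2%, the Platform team 45/84 = 53.6% → the Platform team
Team Gamma wins each ticket group but the Platform team wins overall — the comparison reverses. Team Gamma's tickets skew toward P0, which has a lower base rate.

No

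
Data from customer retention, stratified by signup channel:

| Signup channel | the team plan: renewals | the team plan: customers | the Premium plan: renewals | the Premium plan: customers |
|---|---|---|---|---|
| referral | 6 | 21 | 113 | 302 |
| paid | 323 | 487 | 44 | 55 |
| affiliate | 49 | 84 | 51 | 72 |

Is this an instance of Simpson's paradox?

Referral: the team plan 6/21 = 28.6%, the Premium plan 113/302 = 37.4% → the Premium plan
Paid: the team plan 323/487 = 66.3%, the Premium plan 44/55 = 80.0% → the Premium plan
Affiliate: the team plan 49/84 = 58.3%, the Premium plan 51/72 = 70.8% → the Premium plan
Overall: the team plan 378/592 = 63.9%, the Premium plan 208/429 = 48.5% → the team plan
The Premium plan wins each signup group but the team plan wins overall — the comparison reverses. The Premium plan's customers skew toward referral, which has a lower base rate.

Yes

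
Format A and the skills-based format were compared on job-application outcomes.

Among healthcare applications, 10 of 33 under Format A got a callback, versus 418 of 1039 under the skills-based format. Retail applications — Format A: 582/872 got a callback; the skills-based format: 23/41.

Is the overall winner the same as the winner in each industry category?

Healthcare: Format A 10/33 = 30.3%, the skills-based format 418/1039 = 40.2% → the skills-based format
Retail: Format A 582/872 = 66.7%, the skills-based format 23/41 = 56.1% → Format A
Overall: Format A 592/905 = 65.4%, the skills-based format 441/1080 = 40.8% → Format A
Neither sweeps: Format A wins 1 of 2 groups, the skills-based format wins 1. Format A wins overall but not every group — no Simpson reversal.

No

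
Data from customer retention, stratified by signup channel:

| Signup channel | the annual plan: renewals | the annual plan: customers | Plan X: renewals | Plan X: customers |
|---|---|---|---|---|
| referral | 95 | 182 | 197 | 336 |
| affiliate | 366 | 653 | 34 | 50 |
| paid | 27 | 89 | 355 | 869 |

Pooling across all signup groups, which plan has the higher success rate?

Referral: the annual plan 95/182 = 52.2%, Plan X 197/336 = 58.6% → Plan X
Affiliate: the annual plan 366/653 = 56.0%, Plan X 34/50 = 68.0% → Plan X
Paid: the annual plan 27/89 = 30.3%, Plan X 355/869 = 40.9% → Plan X
Overall: the annual plan 488/924 = 52.8%, Plan X 586/1255 = 46.7% → the annual plan
(Plan X wins every signup group but the annual plan wins overall — Plan X's customers skew toward the low-rate paid group.)

the annual plan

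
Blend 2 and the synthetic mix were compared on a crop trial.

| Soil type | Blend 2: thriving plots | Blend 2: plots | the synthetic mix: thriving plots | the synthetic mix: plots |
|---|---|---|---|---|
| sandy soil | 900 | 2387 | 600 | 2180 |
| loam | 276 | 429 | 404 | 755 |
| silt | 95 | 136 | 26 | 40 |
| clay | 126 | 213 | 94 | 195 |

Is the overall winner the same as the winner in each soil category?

Sandy soil: Blend 2 900/2387 = 37.7%, the synthetic mix 600/2180 = 27.5% → Blend 2
Loam: Blend 2 276/429 = 64.3%, the synthetic mix 404/755 = 53.5% → Blend 2
Silt: Blend 2 95/136 = 69.9%, the synthetic mix 26/40 = 65.0% → Blend 2
Clay: Blend 2 126/213 = 59.2%, the synthetic mix 94/195 = 48.2% → Blend 2
Overall: Blend 2 1397/3165 = 44.1%, the synthetic mix 1124/3170 = 35.5% → Blend 2
Blend 2 wins overall and in every soil group — no reversal.

Yes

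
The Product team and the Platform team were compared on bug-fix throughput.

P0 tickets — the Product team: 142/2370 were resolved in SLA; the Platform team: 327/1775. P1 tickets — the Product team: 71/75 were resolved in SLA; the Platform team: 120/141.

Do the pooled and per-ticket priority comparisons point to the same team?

P0: the Product team 142/2370 = 6.0%, the Platform team 327/1775 = 18.4% → the Platform team
P1: the Product team 71/75 = 94.7%, the Platform team 120/141 = 85.1% → the Product team
Overall: the Product team 213/2445 = 8.7%, the Platform team 447/1916 = 23.3% → the Platform team
Neither sweeps: the Product team wins 1 of 2 groups, the Platform team wins 1. The Platform team wins overall but not every group — no Simpson reversal.

No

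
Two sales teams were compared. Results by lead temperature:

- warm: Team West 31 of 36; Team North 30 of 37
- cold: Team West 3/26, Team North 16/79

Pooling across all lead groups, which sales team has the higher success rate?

Warm: Team West 31/36 = 86.1%, Team North 30/37 = 81.1% → Team West
Cold: Team West 3/26 = 11.5%, Team North 16/79 = 20.3% → Team North
Overall: Team West 34/62 = 54.8%, Team North 46/116 = 39.7% → Team West
(Neither sweeps every lead group, but Team West has the higher pooled rate.)

Team West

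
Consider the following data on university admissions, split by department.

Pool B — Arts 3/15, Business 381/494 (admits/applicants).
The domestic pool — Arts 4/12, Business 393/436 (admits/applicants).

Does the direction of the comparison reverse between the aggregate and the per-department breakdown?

Arts: Pool B 3/15 = 20.0%, the domestic pool 4/12 = 33.3% → the domestic pool
Business: Pool B 381/494 = 77.1%, the domestic pool 393/436 = 90.1% → the domestic pool
Overall: Pool B 384/509 = 75.4%, the domestic pool 397/448 = 88.6% → the domestic pool
The domestic pool wins overall and in every department group — no reversal.

No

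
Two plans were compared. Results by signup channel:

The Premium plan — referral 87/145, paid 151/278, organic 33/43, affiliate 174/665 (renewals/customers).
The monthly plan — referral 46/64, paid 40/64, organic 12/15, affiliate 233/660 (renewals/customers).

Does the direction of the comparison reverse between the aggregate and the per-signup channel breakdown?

No

Referral: the Premium plan 87/145 = 60.0%, the monthly plan 46/64 = 71.9% → the monthly plan
Paid: the Premium plan 151/278 = 54.3%, the monthly plan 40/64 = 62.5% → the monthly plan
Organic: the Premium plan 33/43 = 76.7%, the monthly plan 12/15 = 80.0% → the monthly plan
Affiliate: the Premium plan 174/665 = 26.2%, the monthly plan 233/660 = 35.3% → the monthly plan
Overall: the Premium plan 445/1131 = 39.3%, the monthly plan 331/803 = 41.2% → the monthly plan
The monthly plan wins overall and in every signup group — no reversal.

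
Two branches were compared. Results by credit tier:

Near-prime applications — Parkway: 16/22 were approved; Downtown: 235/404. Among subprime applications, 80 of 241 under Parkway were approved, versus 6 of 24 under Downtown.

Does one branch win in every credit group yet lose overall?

Near-prime: Parkway 16/22 = 72.7%, Downtown 235/404 = 58.2% → Parkway
Subprime: Parkway 80/241 = 33.2%, Downtown 6/24 = 25.0% → Parkway
Overall: Parkway 96/263 = 36.5%, Downtown 241/428 = 56.3% → Downtown
Parkway wins each credit group but Downtown wins overall — the comparison reverses. Parkway's applications skew toward subprime, which has a lower base rate.

Yes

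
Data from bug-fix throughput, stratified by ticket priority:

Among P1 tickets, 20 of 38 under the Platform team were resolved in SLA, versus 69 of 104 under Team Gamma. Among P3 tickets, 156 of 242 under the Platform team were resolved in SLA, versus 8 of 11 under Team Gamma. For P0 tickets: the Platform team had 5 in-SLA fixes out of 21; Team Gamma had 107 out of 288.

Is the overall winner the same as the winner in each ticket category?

P1: the Platform team 20/38 = 52.6%, Team Gamma 69/104 = 66.3% → Team Gamma
P3: the Platform team 156/242 = 64.5%, Team Gamma 8/11 = 72.7% → Team Gamma
P0: the Platform team 5/21 = 23.8%, Team Gamma 107/288 = 37.2% → Team Gamma
Overall: the Platform team 181/301 = 60.1%, Team Gamma 184/403 = 45.7% → the Platform team
Team Gamma wins each ticket group but the Platform team wins overall — the comparison reverses. Team Gamma's tickets skew toward P0, which has a lower base rate.

No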